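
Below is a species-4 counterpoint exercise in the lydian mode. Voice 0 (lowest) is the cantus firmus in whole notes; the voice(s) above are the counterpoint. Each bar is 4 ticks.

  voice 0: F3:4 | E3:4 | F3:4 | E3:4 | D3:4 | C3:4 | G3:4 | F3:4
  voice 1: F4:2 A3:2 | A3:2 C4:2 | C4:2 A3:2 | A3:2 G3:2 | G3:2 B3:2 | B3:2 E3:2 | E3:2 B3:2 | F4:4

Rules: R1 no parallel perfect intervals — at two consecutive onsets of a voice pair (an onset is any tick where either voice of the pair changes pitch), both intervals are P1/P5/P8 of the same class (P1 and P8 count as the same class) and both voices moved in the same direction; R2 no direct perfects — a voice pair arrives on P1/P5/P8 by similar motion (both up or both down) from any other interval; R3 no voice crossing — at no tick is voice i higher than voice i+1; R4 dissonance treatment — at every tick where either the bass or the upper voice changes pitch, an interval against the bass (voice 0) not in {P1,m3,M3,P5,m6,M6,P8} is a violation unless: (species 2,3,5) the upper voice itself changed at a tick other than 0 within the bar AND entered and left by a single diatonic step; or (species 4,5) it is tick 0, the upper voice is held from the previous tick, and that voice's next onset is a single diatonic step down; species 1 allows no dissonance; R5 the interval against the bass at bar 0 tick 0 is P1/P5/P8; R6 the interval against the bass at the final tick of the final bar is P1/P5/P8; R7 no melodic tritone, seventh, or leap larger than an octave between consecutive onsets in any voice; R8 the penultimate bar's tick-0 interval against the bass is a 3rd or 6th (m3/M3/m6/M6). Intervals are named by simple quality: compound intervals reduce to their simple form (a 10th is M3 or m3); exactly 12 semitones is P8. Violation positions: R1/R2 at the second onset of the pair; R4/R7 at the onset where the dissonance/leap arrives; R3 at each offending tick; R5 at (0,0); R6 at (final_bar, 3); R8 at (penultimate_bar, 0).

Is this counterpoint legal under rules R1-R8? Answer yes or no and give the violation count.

No (6 violations)

bar 0: v0=F3 v1=F4 (P8)
bar 1: v0=E3 v1=A3 (P4)
bar 2: v0=F3 v1=C4 (P5)
bar 3: v0=E3 v1=A3 (P4)
bar 4: v0=D3 v1=G3 (P4)
bar 5: v0=C3 v1=B3 (M7)
bar 6: v0=G3 v1=E3 (m3)
bar 7: v0=F3 v1=F4 (P8)
  R4 @ bar1.0: E3/A3 P4 untreated
  R4 @ bar4.0: D3/G3 P4 untreated
  R4 @ bar5.0: C3/B3 M7 untreated
  R3 @ bar6.0: G3 above E3
  R3 @ bar6.1: G3 above E3
  R7 @ bar7.0: B3->F4 leap 6st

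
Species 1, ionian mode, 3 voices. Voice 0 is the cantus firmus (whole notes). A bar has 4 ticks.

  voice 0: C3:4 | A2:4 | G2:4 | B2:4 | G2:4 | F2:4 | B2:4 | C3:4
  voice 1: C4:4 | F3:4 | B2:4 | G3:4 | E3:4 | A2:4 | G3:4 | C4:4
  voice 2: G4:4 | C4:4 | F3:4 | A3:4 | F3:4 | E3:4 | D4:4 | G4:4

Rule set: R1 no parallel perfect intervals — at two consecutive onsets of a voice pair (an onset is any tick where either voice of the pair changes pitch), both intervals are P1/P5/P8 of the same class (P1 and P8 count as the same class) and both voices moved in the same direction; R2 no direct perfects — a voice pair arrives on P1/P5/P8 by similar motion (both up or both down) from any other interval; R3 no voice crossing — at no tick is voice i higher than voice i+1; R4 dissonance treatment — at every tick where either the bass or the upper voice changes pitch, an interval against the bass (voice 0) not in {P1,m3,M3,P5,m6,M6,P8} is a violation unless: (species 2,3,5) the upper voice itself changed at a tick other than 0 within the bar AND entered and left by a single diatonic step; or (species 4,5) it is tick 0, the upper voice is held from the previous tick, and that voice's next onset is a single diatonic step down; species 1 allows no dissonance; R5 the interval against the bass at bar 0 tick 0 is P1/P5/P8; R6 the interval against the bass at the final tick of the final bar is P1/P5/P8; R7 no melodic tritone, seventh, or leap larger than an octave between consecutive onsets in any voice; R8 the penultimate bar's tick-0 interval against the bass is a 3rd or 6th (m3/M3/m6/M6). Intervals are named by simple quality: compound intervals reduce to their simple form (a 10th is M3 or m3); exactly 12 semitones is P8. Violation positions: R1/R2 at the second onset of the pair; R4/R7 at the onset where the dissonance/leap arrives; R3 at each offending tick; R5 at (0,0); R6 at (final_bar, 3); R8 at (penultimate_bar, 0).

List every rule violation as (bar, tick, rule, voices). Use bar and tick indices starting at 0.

(1, 0, R1, (1, 2))
(2, 0, R4, (0, 2))
(2, 0, R7, (1,))
(3, 0, R4, (0, 2))
(4, 0, R4, (0, 2))
(5, 0, R2, (1, 2))
(5, 0, R4, (0, 2))
(6, 0, R1, (1, 2))
(6, 0, R7, (0,))
(6, 0, R7, (1,))
(6, 0, R7, (2,))
(7, 0, R1, (1, 2))
(7, 0, R2, (0, 1))
(7, 0, R2, (0, 2))

bar 0: v0=C3 v1=C4 v2=G4 downbeat P5
bar 1: v0=A2 v1=F3 v2=C4 downbeat m3
bar 2: v0=G2 v1=B2 v2=F3 downbeat m7
bar 3: v0=B2 v1=G3 v2=A3 downbeat m7
bar 4: v0=G2 v1=E3 v2=F3 downbeat m7
bar 5: v0=F2 v1=A2 v2=E3 downbeat M7
bar 6: v0=B2 v1=G3 v2=D4 downbeat m3
bar 7: v0=C3 v1=C4 v2=G4 downbeat P5
  -> R1 @ bar 1 tick 0 v(1, 2): C4/G4 P5 -> F3/C4 P5 similar
  -> R4 @ bar 2 tick 0 v(0, 2): G2/F3 m7 untreated
  -> R7 @ bar 2 tick 0 v(1,): F3->B2 leap 6st
  -> R4 @ bar 3 tick 0 v(0, 2): B2/A3 m7 untreated
  -> R4 @ bar 4 tick 0 v(0, 2): G2/F3 m7 untreated
  -> R2 @ bar 5 tick 0 v(1, 2): E3/F3 m2 -> A2/E3 P5 similar
  -> R4 @ bar 5 tick 0 v(0, 2): F2/E3 M7 untreated
  -> R1 @ bar 6 tick 0 v(1, 2): A2/E3 P5 -> G3/D4 P5 similar
  -> R7 @ bar 6 tick 0 v(0,): F2->B2 leap 6st
  -> R7 @ bar 6 tick 0 v(1,): A2->G3 leap 10st
  -> R7 @ bar 6 tick 0 v(2,): E3->D4 leap 10st
  -> R1 @ bar 7 tick 0 v(1, 2): G3/D4 P5 -> C4/G4 P5 similar
  -> R2 @ bar 7 tick 0 v(0, 1): B2/G3 m6 -> C3/C4 P8 similar
  -> R2 @ bar 7 tick 0 v(0, 2): B2/D4 m3 -> C3/G4 P5 similar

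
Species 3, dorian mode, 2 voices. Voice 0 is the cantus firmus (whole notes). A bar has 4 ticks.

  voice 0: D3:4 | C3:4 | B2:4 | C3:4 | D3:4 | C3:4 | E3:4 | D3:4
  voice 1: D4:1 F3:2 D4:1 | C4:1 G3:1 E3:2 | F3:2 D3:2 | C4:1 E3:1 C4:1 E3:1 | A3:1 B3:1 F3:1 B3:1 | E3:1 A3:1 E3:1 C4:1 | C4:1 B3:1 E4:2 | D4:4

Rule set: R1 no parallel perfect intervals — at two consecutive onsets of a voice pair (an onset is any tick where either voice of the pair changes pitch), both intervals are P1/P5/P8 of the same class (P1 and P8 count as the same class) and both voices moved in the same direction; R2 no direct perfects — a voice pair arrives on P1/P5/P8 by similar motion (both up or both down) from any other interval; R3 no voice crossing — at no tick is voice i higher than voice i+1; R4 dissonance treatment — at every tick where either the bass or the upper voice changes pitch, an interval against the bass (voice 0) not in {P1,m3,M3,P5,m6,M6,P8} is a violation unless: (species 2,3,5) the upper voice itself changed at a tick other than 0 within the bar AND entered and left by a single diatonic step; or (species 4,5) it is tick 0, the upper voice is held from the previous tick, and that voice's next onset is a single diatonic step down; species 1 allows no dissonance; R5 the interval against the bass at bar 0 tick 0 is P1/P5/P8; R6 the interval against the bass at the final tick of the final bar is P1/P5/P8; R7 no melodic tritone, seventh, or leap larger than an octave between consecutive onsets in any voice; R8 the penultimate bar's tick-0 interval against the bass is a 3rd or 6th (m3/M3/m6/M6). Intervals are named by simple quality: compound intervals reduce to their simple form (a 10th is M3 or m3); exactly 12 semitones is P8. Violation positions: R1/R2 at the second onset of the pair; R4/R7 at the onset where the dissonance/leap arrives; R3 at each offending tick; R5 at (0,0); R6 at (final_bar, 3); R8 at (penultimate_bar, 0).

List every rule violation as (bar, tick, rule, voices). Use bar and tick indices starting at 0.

bar 0: v0=D3 v1=D4 downbeat P8
bar 1: v0=C3 v1=C4 downbeat P8
bar 2: v0=B2 v1=F3 downbeat TT
bar 3: v0=C3 v1=C4 downbeat P8
bar 4: v0=D3 v1=A3 downbeat P5
bar 5: v0=C3 v1=E3 downbeat M3
bar 6: v0=E3 v1=C4 downbeat m6
bar 7: v0=D3 v1=D4 downbeat P8
  -> R1 @ bar 1 tick 0 v(0, 1): D3/D4 P8 -> C3/C4 P8 similar
  -> R4 @ bar 2 tick 0 v(0, 1): B2/F3 TT untreated
  -> R2 @ bar 3 tick 0 v(0, 1): B2/D3 m3 -> C3/C4 P8 similar
  -> R7 @ bar 3 tick 0 v(1,): D3->C4 leap 10st
  -> R2 @ bar 4 tick 0 v(0, 1): C3/E3 M3 -> D3/A3 P5 similar
  -> R7 @ bar 4 tick 2 v(1,): B3->F3 leap 6st
  -> R7 @ bar 4 tick 3 v(1,): F3->B3 leap 6st
  -> R1 @ bar 7 tick 0 v(0, 1): E3/E4 P8 -> D3/D4 P8 similar

(1, 0, R1, (0, 1))
(2, 0, R4, (0, 1))
(3, 0, R2, (0, 1))
(3, 0, R7, (1,))
(4, 0, R2, (0, 1))
(4, 2, R7, (1,))
(4, 3, R7, (1,))
(7, 0, R1, (0, 1))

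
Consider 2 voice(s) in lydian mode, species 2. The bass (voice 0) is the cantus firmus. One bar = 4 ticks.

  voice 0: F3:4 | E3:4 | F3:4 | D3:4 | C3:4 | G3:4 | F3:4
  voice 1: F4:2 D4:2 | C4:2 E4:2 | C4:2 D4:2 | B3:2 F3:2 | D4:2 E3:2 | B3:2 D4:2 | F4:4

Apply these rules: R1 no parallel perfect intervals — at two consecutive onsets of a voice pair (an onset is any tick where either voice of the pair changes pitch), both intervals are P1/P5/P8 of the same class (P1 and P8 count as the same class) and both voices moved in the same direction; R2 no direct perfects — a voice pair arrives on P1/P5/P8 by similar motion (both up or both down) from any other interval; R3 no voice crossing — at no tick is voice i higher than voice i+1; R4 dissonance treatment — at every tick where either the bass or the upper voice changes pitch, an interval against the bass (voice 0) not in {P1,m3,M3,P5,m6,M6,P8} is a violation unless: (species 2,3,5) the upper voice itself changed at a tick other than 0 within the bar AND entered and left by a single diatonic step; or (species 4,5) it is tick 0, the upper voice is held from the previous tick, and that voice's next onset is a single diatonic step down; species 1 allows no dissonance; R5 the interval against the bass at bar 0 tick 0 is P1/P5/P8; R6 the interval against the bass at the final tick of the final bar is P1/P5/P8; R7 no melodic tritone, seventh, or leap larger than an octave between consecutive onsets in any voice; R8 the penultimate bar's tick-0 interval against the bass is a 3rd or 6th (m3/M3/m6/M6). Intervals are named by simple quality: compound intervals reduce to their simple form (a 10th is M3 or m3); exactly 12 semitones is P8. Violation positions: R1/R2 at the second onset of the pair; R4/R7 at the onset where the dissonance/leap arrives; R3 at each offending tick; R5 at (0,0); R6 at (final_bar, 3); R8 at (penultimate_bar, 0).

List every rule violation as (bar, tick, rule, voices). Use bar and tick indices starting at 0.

(3, 2, R7, (1,))
(4, 0, R4, (0, 1))
(4, 2, R7, (1,))

bar 0: v0=F3 v1=F4 downbeat P8
bar 1: v0=E3 v1=C4 downbeat m6
bar 2: v0=F3 v1=C4 downbeat P5
bar 3: v0=D3 v1=B3 downbeat M6
bar 4: v0=C3 v1=D4 downbeat M2
bar 5: v0=G3 v1=B3 downbeat M3
bar 6: v0=F3 v1=F4 downbeat P8
  -> R7 @ bar 3 tick 2 v(1,): B3->F3 leap 6st
  -> R4 @ bar 4 tick 0 v(0, 1): C3/D4 M2 untreated
  -> R7 @ bar 4 tick 2 v(1,): D4->E3 leap 10st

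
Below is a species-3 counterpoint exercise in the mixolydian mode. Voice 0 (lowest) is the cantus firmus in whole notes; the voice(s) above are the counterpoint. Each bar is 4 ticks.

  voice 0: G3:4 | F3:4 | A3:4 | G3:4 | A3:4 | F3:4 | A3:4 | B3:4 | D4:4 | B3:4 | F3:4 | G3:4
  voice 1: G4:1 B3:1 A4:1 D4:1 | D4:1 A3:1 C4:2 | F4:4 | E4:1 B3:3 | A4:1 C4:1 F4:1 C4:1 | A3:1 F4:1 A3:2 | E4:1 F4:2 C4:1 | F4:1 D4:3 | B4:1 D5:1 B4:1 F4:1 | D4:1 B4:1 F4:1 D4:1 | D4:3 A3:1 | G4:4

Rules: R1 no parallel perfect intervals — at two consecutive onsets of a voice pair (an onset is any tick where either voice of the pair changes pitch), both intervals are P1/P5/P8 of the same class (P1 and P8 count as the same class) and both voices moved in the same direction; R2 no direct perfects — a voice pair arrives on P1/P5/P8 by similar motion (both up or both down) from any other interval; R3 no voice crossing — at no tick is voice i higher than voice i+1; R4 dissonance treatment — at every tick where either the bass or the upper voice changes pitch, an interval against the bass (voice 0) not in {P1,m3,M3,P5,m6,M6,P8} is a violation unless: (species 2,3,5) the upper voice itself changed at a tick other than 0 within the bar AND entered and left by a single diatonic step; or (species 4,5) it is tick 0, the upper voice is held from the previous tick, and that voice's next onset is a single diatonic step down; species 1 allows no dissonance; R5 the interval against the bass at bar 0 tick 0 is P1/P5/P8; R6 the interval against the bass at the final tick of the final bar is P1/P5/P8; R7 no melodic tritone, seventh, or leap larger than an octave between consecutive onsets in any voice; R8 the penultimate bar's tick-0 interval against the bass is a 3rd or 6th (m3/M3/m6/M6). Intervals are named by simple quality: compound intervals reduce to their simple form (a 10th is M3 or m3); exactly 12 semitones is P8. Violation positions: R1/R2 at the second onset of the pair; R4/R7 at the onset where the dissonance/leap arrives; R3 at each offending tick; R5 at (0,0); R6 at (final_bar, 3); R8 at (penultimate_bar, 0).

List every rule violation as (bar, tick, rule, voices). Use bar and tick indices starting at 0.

bar 0: v0=G3 v1=G4 downbeat P8
bar 1: v0=F3 v1=D4 downbeat M6
bar 2: v0=A3 v1=F4 downbeat m6
bar 3: v0=G3 v1=E4 downbeat M6
bar 4: v0=A3 v1=A4 downbeat P8
bar 5: v0=F3 v1=A3 downbeat M3
bar 6: v0=A3 v1=E4 downbeat P5
bar 7: v0=B3 v1=F4 downbeat TT
bar 8: v0=D4 v1=B4 downbeat M6
bar 9: v0=B3 v1=D4 downbeat m3
bar 10: v0=F3 v1=D4 downbeat M6
bar 11: v0=G3 v1=G4 downbeat P8
  -> R4 @ bar 0 tick 2 v(0, 1): G3/A4 M2 untreated
  -> R7 @ bar 0 tick 2 v(1,): B3->A4 leap 10st
  -> R2 @ bar 4 tick 0 v(0, 1): G3/B3 M3 -> A3/A4 P8 similar
  -> R7 @ bar 4 tick 0 v(1,): B3->A4 leap 10st
  -> R2 @ bar 6 tick 0 v(0, 1): F3/A3 M3 -> A3/E4 P5 similar
  -> R4 @ bar 7 tick 0 v(0, 1): B3/F4 TT untreated
  -> R7 @ bar 8 tick 3 v(1,): B4->F4 leap 6st
  -> R4 @ bar 9 tick 2 v(0, 1): B3/F4 TT untreated
  -> R7 @ bar 9 tick 2 v(1,): B4->F4 leap 6st
  -> R7 @ bar 10 tick 0 v(0,): B3->F3 leap 6st
  -> R2 @ bar 11 tick 0 v(0, 1): F3/A3 M3 -> G3/G4 P8 similar
  -> R7 @ bar 11 tick 0 v(1,): A3->G4 leap 10st

(0, 2, R4, (0, 1))
(0, 2, R7, (1,))
(4, 0, R2, (0, 1))
(4, 0, R7, (1,))
(6, 0, R2, (0, 1))
(7, 0, R4, (0, 1))
(8, 3, R7, (1,))
(9, 2, R4, (0, 1))
(9, 2, R7, (1,))
(10, 0, R7, (0,))
(11, 0, R2, (0, 1))
(11, 0, R7, (1,))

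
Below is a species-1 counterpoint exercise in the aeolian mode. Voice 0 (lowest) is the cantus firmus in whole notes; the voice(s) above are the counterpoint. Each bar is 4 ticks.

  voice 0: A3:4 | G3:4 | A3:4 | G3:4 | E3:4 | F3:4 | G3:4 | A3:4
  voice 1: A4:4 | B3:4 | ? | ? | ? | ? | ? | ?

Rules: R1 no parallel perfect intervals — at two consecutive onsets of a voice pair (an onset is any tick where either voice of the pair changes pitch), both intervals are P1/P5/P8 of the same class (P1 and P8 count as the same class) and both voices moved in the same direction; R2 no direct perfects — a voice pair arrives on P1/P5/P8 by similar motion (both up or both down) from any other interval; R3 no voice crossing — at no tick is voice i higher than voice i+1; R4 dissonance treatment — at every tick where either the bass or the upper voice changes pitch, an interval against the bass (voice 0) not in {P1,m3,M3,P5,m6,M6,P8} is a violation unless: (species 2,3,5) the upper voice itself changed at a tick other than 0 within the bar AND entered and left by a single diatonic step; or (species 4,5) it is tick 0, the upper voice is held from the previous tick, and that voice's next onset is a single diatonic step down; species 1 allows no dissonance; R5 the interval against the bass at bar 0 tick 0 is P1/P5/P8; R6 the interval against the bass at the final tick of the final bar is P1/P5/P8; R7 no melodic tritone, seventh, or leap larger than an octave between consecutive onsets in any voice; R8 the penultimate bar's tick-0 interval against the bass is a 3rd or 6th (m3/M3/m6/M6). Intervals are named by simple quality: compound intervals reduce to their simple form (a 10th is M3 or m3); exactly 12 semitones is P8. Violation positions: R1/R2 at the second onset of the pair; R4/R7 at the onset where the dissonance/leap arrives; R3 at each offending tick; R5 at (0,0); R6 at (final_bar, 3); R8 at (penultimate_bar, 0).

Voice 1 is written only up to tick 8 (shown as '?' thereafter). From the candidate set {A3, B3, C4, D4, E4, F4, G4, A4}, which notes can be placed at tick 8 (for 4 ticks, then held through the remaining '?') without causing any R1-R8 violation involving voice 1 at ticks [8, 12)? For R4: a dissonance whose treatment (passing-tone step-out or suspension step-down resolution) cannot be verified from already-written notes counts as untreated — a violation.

A3: legal
B3: violates R4
C4: legal
D4: violates R4
E4: violates R2
F4: violates R7
G4: violates R4
A4: violates R2,R7

{A3, C4}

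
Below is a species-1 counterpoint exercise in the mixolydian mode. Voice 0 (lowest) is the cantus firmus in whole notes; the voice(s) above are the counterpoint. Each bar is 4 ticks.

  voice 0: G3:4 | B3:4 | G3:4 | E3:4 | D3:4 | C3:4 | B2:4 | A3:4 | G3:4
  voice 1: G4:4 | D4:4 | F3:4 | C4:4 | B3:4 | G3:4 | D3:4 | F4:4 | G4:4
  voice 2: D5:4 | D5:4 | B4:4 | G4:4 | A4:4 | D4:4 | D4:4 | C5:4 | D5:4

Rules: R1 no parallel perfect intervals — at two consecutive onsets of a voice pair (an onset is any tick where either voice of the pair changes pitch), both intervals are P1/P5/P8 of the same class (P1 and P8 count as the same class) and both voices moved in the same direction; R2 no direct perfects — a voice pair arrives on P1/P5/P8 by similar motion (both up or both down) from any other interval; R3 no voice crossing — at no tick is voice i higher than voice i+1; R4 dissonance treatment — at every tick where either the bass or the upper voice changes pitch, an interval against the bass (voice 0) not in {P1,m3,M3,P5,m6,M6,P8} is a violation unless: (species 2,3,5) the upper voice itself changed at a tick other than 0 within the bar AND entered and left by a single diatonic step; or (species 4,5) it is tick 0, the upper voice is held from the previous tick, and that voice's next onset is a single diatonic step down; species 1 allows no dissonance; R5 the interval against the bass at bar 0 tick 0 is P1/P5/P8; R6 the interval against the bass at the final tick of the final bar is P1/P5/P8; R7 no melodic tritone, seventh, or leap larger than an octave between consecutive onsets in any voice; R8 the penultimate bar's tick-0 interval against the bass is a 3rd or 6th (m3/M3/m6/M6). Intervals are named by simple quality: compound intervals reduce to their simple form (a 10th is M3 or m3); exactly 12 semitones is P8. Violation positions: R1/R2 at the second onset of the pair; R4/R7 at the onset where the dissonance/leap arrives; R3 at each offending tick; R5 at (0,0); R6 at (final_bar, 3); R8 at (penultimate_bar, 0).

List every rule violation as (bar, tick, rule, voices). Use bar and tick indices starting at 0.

(2, 0, R3, (0, 1))
(2, 0, R4, (0, 1))
(2, 1, R3, (0, 1))
(2, 2, R3, (0, 1))
(2, 3, R3, (0, 1))
(5, 0, R2, (0, 1))
(5, 0, R2, (1, 2))
(5, 0, R4, (0, 2))
(7, 0, R2, (1, 2))
(7, 0, R7, (0,))
(7, 0, R7, (1,))
(7, 0, R7, (2,))
(8, 0, R1, (1, 2))

bar 0: v0=G3 v1=G4 v2=D5 downbeat P5
bar 1: v0=B3 v1=D4 v2=D5 downbeat m3
bar 2: v0=G3 v1=F3 v2=B4 downbeat M3
bar 3: v0=E3 v1=C4 v2=G4 downbeat m3
bar 4: v0=D3 v1=B3 v2=A4 downbeat P5
bar 5: v0=C3 v1=G3 v2=D4 downbeat M2
bar 6: v0=B2 v1=D3 v2=D4 downbeat m3
bar 7: v0=A3 v1=F4 v2=C5 downbeat m3
bar 8: v0=G3 v1=G4 v2=D5 downbeat P5
  -> R3 @ bar 2 tick 0 v(0, 1): G3 above F3
  -> R4 @ bar 2 tick 0 v(0, 1): G3/F3 M2 untreated
  -> R3 @ bar 2 tick 1 v(0, 1): G3 above F3
  -> R3 @ bar 2 tick 2 v(0, 1): G3 above F3
  -> R3 @ bar 2 tick 3 v(0, 1): G3 above F3
  -> R2 @ bar 5 tick 0 v(0, 1): D3/B3 M6 -> C3/G3 P5 similar
  -> R2 @ bar 5 tick 0 v(1, 2): B3/A4 m7 -> G3/D4 P5 similar
  -> R4 @ bar 5 tick 0 v(0, 2): C3/D4 M2 untreated
  -> R2 @ bar 7 tick 0 v(1, 2): D3/D4 P8 -> F4/C5 P5 similar
  -> R7 @ bar 7 tick 0 v(0,): B2->A3 leap 10st
  -> R7 @ bar 7 tick 0 v(1,): D3->F4 leap 15st
  -> R7 @ bar 7 tick 0 v(2,): D4->C5 leap 10st
  -> R1 @ bar 8 tick 0 v(1, 2): F4/C5 P5 -> G4/D5 P5 similar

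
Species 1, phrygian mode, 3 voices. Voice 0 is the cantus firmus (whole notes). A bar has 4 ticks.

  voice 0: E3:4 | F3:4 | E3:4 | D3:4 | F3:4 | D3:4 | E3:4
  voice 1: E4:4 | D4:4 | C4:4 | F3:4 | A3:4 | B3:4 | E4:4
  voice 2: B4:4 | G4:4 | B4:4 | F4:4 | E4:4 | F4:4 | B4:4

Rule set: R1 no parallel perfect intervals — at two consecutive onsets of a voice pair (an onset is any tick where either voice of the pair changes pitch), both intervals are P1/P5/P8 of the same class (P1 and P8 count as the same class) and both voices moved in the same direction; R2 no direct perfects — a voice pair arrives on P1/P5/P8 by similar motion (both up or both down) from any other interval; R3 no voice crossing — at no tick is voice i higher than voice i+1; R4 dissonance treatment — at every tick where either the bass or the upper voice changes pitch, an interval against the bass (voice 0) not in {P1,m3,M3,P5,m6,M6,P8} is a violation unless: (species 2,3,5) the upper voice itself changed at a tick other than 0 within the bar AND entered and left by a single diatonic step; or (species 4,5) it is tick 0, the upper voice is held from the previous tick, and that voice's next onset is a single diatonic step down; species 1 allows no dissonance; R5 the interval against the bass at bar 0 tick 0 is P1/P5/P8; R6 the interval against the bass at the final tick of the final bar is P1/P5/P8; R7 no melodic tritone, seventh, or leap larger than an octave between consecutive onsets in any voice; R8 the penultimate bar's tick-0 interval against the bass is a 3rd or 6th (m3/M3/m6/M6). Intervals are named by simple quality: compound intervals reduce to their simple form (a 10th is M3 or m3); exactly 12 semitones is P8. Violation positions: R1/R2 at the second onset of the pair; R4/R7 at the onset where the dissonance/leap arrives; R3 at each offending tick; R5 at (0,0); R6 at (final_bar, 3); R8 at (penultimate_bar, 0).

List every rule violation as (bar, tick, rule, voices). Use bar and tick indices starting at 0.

bar 0: v0=E3 v1=E4 v2=B4 downbeat P5
bar 1: v0=F3 v1=D4 v2=G4 downbeat M2
bar 2: v0=E3 v1=C4 v2=B4 downbeat P5
bar 3: v0=D3 v1=F3 v2=F4 downbeat m3
bar 4: v0=F3 v1=A3 v2=E4 downbeat M7
bar 5: v0=D3 v1=B3 v2=F4 downbeat m3
bar 6: v0=E3 v1=E4 v2=B4 downbeat P5
  -> R4 @ bar 1 tick 0 v(0, 2): F3/G4 M2 untreated
  -> R2 @ bar 3 tick 0 v(1, 2): C4/B4 M7 -> F3/F4 P8 similar
  -> R7 @ bar 3 tick 0 v(2,): B4->F4 leap 6st
  -> R4 @ bar 4 tick 0 v(0, 2): F3/E4 M7 untreated
  -> R2 @ bar 6 tick 0 v(0, 1): D3/B3 M6 -> E3/E4 P8 similar
  -> R2 @ bar 6 tick 0 v(0, 2): D3/F4 m3 -> E3/B4 P5 similar
  -> R2 @ bar 6 tick 0 v(1, 2): B3/F4 TT -> E4/B4 P5 similar
  -> R7 @ bar 6 tick 0 v(2,): F4->B4 leap 6st

(1, 0, R4, (0, 2))
(3, 0, R2, (1, 2))
(3, 0, R7, (2,))
(4, 0, R4, (0, 2))
(6, 0, R2, (0, 1))
(6, 0, R2, (0, 2))
(6, 0, R2, (1, 2))
(6, 0, R7, (2,))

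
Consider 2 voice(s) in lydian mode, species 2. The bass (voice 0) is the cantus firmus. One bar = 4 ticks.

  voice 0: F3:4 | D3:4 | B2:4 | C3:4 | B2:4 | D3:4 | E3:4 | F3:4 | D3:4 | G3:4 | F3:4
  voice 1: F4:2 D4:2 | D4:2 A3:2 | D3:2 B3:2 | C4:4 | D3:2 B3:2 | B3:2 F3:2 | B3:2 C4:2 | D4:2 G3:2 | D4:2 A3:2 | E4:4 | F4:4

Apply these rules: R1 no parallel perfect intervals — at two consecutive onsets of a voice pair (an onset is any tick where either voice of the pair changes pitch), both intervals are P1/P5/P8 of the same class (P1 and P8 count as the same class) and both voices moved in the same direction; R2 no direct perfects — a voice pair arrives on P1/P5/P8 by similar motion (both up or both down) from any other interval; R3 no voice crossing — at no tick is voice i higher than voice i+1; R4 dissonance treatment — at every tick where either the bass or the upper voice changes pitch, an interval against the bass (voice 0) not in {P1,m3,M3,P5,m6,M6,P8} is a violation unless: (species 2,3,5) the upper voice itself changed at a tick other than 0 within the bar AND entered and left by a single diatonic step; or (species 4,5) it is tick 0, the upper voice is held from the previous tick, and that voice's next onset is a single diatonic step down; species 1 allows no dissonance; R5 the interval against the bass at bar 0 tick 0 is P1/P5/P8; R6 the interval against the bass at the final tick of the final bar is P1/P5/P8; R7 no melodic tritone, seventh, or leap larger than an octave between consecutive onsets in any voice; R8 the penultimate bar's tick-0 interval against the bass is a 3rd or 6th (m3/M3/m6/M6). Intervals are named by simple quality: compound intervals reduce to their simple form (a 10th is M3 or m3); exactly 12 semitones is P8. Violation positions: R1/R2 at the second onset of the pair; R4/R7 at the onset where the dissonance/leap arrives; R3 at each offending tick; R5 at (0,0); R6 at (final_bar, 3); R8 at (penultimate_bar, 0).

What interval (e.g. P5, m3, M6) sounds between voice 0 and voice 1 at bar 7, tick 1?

M6

voice 0=F3 voice 1=D4 -> M6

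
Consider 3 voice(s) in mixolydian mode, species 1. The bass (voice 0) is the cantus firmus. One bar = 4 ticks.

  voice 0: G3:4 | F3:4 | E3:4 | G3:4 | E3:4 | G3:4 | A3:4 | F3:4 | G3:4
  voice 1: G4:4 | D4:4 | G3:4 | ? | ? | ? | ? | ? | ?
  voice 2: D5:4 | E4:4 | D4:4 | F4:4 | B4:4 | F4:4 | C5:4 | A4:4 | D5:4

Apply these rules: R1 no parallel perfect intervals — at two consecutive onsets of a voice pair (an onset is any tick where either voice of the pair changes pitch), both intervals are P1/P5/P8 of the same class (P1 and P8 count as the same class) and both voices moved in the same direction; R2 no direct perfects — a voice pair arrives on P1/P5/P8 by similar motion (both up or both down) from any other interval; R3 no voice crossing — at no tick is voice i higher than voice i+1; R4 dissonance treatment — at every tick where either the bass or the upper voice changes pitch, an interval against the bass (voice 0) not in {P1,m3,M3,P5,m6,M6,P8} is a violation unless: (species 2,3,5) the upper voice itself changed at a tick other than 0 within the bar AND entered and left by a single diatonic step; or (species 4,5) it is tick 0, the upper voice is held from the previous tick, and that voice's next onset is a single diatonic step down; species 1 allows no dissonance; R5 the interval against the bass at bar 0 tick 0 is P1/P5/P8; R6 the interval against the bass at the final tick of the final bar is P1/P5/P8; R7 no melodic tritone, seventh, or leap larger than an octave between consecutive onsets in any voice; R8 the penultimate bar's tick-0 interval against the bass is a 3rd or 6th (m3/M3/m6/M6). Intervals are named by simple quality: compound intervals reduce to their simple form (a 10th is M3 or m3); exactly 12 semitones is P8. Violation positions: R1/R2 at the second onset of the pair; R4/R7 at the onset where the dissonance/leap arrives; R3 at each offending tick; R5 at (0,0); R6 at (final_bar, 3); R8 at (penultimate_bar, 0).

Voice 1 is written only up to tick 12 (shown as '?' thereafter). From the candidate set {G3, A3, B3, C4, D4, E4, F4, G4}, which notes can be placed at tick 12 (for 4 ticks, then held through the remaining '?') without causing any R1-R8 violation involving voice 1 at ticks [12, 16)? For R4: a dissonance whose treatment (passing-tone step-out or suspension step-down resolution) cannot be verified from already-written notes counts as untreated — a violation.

G3: legal
A3: violates R4
B3: legal
C4: violates R4
D4: violates R2
E4: legal
F4: violates R2,R4,R7
G4: violates R2,R3

{B3, E4, G3}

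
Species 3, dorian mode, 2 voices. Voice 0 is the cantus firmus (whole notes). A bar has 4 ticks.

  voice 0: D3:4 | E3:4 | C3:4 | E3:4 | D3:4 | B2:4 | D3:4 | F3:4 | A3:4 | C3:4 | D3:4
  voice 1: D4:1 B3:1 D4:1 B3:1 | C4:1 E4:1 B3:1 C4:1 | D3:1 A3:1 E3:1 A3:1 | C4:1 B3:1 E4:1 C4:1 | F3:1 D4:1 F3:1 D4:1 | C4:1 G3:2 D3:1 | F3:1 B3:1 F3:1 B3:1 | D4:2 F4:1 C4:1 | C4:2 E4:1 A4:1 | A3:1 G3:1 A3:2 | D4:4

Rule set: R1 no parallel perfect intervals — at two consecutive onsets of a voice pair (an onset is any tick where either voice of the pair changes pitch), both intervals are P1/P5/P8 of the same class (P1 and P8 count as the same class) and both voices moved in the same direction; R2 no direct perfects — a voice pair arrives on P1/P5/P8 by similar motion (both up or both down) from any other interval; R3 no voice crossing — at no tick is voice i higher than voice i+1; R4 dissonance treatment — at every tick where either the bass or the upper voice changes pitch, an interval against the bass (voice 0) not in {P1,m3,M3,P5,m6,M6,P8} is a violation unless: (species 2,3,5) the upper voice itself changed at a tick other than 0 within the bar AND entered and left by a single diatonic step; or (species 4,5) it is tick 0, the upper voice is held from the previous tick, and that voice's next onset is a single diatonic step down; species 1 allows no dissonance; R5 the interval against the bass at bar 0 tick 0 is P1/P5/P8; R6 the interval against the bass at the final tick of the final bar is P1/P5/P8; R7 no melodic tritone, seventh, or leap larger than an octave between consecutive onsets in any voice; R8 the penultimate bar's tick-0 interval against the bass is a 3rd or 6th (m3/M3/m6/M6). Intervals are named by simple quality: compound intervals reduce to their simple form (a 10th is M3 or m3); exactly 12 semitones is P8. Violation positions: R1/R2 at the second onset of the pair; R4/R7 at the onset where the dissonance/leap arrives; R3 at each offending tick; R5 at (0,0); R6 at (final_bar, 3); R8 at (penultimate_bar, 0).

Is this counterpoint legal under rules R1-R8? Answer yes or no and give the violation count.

No (7 violations)

bar 0: v0=D3 v1=D4 (P8)
bar 1: v0=E3 v1=C4 (m6)
bar 2: v0=C3 v1=D3 (M2)
bar 3: v0=E3 v1=C4 (m6)
bar 4: v0=D3 v1=F3 (m3)
bar 5: v0=B2 v1=C4 (m2)
bar 6: v0=D3 v1=F3 (m3)
bar 7: v0=F3 v1=D4 (M6)
bar 8: v0=A3 v1=C4 (m3)
bar 9: v0=C3 v1=A3 (M6)
bar 10: v0=D3 v1=D4 (P8)
  R4 @ bar2.0: C3/D3 M2 untreated
  R7 @ bar2.0: C4->D3 leap 10st
  R4 @ bar5.0: B2/C4 m2 untreated
  R7 @ bar6.1: F3->B3 leap 6st
  R7 @ bar6.2: B3->F3 leap 6st
  R7 @ bar6.3: F3->B3 leap 6st
  R2 @ bar10.0: C3/A3 M6 -> D3/D4 P8 similar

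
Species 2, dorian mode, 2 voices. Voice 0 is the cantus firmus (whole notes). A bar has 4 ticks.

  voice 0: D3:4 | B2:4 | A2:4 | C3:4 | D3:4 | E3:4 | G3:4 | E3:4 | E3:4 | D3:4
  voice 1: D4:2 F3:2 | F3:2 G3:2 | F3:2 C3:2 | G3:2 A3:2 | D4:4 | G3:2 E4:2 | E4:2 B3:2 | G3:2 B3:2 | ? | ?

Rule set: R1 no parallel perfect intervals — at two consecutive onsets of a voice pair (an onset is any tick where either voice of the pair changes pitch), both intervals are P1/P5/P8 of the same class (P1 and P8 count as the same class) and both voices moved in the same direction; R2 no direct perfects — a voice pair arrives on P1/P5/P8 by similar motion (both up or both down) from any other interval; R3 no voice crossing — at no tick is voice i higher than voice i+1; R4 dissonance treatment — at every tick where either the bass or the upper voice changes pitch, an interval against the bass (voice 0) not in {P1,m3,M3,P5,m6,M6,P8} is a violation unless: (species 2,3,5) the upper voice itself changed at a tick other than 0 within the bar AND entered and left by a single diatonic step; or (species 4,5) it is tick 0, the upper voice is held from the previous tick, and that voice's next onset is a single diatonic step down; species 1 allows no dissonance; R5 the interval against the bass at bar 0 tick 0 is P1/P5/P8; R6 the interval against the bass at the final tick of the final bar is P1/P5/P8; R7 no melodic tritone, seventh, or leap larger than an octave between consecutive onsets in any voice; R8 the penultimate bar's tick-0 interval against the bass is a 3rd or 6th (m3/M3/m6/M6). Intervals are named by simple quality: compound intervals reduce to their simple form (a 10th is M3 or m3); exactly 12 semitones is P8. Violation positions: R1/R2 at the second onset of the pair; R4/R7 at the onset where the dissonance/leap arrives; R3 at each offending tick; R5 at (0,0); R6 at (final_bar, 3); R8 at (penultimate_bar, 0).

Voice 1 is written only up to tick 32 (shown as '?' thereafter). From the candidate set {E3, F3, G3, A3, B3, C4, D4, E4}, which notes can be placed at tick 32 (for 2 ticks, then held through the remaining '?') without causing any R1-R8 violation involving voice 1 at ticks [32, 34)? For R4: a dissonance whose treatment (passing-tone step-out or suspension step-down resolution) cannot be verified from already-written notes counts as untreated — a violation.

{C4, G3}

E3: violates R8
F3: violates R4,R7,R8
G3: legal
A3: violates R4,R8
B3: violates R8
C4: legal
D4: violates R4,R8
E4: violates R8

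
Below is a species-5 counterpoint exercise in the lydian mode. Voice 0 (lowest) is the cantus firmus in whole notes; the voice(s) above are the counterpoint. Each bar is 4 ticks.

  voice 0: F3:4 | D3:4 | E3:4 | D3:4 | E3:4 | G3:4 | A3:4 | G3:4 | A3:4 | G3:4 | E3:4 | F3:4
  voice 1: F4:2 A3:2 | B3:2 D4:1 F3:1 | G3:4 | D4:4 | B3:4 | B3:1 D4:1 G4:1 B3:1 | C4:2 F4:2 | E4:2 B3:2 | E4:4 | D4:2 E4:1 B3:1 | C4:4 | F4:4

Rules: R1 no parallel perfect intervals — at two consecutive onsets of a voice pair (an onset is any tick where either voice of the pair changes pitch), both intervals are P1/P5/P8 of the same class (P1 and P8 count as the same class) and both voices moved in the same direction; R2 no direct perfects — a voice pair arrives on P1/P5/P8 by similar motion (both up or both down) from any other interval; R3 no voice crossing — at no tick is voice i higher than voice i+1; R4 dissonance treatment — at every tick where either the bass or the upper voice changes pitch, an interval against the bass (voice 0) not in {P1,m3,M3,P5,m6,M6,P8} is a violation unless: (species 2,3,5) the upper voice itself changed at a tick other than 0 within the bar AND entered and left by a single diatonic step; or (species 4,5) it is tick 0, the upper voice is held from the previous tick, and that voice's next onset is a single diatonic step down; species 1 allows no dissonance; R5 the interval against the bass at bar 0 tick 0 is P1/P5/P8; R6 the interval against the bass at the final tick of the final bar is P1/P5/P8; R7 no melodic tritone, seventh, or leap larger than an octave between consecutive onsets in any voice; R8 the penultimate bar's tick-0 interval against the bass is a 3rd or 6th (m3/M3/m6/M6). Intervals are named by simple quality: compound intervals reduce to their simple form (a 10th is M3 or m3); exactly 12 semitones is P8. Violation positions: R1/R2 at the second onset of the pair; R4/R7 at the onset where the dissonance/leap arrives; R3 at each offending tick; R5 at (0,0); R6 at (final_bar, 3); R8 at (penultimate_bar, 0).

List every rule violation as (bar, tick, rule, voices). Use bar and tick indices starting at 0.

bar 0: v0=F3 v1=F4 downbeat P8
bar 1: v0=D3 v1=B3 downbeat M6
bar 2: v0=E3 v1=G3 downbeat m3
bar 3: v0=D3 v1=D4 downbeat P8
bar 4: v0=E3 v1=B3 downbeat P5
bar 5: v0=G3 v1=B3 downbeat M3
bar 6: v0=A3 v1=C4 downbeat m3
bar 7: v0=G3 v1=E4 downbeat M6
bar 8: v0=A3 v1=E4 downbeat P5
bar 9: v0=G3 v1=D4 downbeat P5
bar 10: v0=E3 v1=C4 downbeat m6
bar 11: v0=F3 v1=F4 downbeat P8
  -> R2 @ bar 8 tick 0 v(0, 1): G3/B3 M3 -> A3/E4 P5 similar
  -> R1 @ bar 9 tick 0 v(0, 1): A3/E4 P5 -> G3/D4 P5 similar
  -> R2 @ bar 11 tick 0 v(0, 1): E3/C4 m6 -> F3/F4 P8 similar

(8, 0, R2, (0, 1))
(9, 0, R1, (0, 1))
(11, 0, R2, (0, 1))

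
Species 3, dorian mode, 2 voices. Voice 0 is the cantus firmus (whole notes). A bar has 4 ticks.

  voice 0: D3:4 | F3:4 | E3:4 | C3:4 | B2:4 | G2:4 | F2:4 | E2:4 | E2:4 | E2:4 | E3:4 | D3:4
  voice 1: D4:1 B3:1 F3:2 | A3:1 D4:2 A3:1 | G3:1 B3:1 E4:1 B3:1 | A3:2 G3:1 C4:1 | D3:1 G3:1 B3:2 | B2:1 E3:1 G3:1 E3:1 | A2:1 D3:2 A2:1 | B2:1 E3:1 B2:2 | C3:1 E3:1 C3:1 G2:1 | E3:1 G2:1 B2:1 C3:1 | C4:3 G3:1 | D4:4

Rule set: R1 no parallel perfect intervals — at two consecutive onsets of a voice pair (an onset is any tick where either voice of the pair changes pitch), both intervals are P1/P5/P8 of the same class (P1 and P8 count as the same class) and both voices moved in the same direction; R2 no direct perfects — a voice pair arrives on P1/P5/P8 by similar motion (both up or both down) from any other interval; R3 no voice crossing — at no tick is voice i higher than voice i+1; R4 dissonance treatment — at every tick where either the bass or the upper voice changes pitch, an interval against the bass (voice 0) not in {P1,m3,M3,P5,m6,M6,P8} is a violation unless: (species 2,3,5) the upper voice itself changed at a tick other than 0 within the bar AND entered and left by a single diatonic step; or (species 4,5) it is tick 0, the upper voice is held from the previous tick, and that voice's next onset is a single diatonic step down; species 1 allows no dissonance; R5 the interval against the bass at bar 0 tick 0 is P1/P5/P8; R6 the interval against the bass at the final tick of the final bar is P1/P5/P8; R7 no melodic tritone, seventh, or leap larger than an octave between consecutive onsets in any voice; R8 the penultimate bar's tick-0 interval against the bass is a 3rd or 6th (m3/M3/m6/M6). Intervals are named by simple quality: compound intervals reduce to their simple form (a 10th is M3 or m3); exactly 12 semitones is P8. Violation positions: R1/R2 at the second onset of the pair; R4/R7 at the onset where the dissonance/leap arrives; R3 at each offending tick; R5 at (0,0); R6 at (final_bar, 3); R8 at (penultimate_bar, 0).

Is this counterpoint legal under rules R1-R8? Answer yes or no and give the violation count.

bar 0: v0=D3 v1=D4 (P8)
bar 1: v0=F3 v1=A3 (M3)
bar 2: v0=E3 v1=G3 (m3)
bar 3: v0=C3 v1=A3 (M6)
bar 4: v0=B2 v1=D3 (m3)
bar 5: v0=G2 v1=B2 (M3)
bar 6: v0=F2 v1=A2 (M3)
bar 7: v0=E2 v1=B2 (P5)
bar 8: v0=E2 v1=C3 (m6)
bar 9: v0=E2 v1=E3 (P8)
bar 10: v0=E3 v1=C4 (m6)
bar 11: v0=D3 v1=D4 (P8)
  R7 @ bar0.2: B3->F3 leap 6st
  R7 @ bar4.0: C4->D3 leap 10st

No (2 violations)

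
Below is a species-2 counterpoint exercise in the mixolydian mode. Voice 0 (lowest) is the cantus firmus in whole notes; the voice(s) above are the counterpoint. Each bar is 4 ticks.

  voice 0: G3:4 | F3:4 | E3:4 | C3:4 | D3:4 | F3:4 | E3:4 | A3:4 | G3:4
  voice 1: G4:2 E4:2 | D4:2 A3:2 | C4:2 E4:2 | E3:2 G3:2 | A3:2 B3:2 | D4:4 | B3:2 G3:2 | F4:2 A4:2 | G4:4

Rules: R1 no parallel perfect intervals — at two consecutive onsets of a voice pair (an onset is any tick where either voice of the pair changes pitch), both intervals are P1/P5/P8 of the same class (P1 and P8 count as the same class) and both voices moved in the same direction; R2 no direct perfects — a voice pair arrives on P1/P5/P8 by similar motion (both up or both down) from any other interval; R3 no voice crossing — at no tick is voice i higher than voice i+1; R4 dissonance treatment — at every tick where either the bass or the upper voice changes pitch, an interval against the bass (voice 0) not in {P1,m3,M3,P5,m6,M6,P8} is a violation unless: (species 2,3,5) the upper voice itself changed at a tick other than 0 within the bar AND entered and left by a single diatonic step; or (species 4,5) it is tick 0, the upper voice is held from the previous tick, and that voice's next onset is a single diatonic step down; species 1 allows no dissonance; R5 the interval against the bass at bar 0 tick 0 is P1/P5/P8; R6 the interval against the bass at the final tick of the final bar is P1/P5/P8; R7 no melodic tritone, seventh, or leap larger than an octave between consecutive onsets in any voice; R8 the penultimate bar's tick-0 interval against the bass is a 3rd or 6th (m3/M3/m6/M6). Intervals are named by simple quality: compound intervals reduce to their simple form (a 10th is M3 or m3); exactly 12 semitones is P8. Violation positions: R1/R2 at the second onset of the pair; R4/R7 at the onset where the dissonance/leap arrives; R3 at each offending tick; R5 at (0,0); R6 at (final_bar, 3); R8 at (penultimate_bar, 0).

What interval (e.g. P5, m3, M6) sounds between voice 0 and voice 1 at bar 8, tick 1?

voice 0=G3 voice 1=G4 -> P8

P8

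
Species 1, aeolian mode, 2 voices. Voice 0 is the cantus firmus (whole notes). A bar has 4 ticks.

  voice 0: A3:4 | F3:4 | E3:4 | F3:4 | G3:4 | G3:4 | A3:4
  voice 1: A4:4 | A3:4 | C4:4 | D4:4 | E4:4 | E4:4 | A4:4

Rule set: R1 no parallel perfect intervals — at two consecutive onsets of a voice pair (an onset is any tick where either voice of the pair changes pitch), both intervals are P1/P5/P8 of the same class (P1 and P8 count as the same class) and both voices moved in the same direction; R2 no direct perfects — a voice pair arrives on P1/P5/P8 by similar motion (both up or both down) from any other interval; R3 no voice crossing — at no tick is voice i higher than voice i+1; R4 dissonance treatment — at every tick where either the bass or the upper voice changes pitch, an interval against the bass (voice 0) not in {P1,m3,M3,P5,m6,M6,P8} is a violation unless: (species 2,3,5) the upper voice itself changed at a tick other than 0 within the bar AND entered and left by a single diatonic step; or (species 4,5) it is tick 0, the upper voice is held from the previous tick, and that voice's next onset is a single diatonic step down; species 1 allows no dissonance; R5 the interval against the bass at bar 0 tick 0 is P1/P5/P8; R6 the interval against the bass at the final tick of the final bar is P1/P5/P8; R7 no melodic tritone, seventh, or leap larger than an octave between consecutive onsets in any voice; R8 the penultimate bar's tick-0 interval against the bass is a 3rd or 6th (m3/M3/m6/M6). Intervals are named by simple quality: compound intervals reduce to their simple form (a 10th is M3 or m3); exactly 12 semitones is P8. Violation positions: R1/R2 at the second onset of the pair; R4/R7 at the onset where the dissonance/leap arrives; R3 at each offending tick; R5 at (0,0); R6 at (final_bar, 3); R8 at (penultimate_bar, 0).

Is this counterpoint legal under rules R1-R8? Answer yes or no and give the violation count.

No (1 violations)

bar 0: v0=A3 v1=A4 (P8)
bar 1: v0=F3 v1=A3 (M3)
bar 2: v0=E3 v1=C4 (m6)
bar 3: v0=F3 v1=D4 (M6)
bar 4: v0=G3 v1=E4 (M6)
bar 5: v0=G3 v1=E4 (M6)
bar 6: v0=A3 v1=A4 (P8)
  R2 @ bar6.0: G3/E4 M6 -> A3/A4 P8 similar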